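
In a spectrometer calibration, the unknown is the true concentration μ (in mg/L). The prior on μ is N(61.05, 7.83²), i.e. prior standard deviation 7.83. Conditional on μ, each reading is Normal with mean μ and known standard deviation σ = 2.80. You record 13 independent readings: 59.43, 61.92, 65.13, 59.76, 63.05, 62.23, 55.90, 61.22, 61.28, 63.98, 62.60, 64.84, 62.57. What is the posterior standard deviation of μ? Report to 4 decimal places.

For Normal data with known variance σ², a Normal(μ₀, σ₀²) prior on μ is conjugate. Posterior precision = 1/σ₀² + n/σ²; posterior mean is the precision-weighted average of μ₀ and x̄.
σ₀² = 7.83² = 61.3089, σ² = 2.80² = 7.84; σ² + n·σ₀² = 7.84 + 13·61.3089 = 804.8557.
Posterior precision = 1/σ₀² + n/σ² = 1/61.3089 + 13/7.84 = (σ² + n·σ₀²)/(σ₀²σ²) = 804.8557/(61.3089·7.84); posterior variance σₙ² = σ₀²σ²/(σ² + n·σ₀²) = 61.3089·7.84/804.8557 = 0.597202.
Posterior SD = √σₙ² = √(61.3089·7.84/804.8557) = 0.7728.

0.7728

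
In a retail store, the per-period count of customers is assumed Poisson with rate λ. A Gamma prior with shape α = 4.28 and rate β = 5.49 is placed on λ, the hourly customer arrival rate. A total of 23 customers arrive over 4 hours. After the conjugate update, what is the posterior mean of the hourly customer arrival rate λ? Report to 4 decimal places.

With a Gamma(shape α, rate β) prior, the Poisson likelihood is conjugate: the posterior is Gamma(α + ΣXᵢ, β + n).
Posterior: Gamma(α+S, β+n) = Gamma(4.28+23, 5.49+4) = Gamma(27.28, 9.49).
Posterior mean = α/β = 27.28/9.49 = 2.8746.

2.8746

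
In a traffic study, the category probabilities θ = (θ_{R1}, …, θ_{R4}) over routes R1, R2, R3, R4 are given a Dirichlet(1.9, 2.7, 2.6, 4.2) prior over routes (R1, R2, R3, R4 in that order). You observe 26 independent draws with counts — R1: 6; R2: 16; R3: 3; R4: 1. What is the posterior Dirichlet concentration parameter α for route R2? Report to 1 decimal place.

The Dirichlet prior is conjugate to the Multinomial likelihood: each posterior αⱼ = prior αⱼ + observed count nⱼ.
Posterior concentration: (7.9, 18.7, 5.6, 5.2), total = 37.4.
α_{R2} = 2.7 + 16 = 18.7.

18.7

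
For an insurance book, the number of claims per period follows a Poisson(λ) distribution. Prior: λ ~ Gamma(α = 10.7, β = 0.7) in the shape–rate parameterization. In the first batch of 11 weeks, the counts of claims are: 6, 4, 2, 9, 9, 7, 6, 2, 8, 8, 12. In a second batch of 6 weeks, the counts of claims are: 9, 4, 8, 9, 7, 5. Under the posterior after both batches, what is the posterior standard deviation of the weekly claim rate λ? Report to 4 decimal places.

With a Gamma(shape α, rate β) prior, the Poisson likelihood is conjugate: the posterior is Gamma(α + ΣXᵢ, β + n).
Batch 1: sum of counts S = 73 over n = 11 weeks.
After batch 1: Gamma(α+S, β+n) = Gamma(10.7+73, 0.7+11) = Gamma(83.7, 11.7).
Batch 2: sum of counts S = 42 over n = 6 weeks.
After batch 2: Gamma(α+S, β+n) = Gamma(83.7+42, 11.7+6) = Gamma(125.7, 17.7).
SD = √α/β = √125.7/17.7 = 0.6334.

0.6334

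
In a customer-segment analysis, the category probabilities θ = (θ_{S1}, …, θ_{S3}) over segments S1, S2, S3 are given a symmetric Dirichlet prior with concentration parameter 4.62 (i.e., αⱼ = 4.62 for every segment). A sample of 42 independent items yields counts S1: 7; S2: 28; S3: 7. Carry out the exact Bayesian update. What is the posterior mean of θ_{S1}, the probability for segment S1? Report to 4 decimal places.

0.2080

The Dirichlet prior is conjugate to the Multinomial likelihood: each posterior αⱼ = prior αⱼ + observed count nⱼ.
Posterior concentration: (11.62, 32.62, 11.62), total = 55.86.
E[θ_{S1}|data] = α_{S1}/Σα = 11.62/55.86 = 0.2080.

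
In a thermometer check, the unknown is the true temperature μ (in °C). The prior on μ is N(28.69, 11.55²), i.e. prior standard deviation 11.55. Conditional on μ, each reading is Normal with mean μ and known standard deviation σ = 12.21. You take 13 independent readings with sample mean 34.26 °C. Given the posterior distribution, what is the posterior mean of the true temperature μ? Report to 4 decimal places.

For Normal data with known variance σ², a Normal(μ₀, σ₀²) prior on μ is conjugate. Posterior precision = 1/σ₀² + n/σ²; posterior mean is the precision-weighted average of μ₀ and x̄.
n·x̄ = 13·34.26 = 445.38.
σ₀² = 11.55² = 133.4025, σ² = 12.21² = 149.0841; σ² + n·σ₀² = 149.0841 + 13·133.4025 = 1883.3166.
Posterior mean = (μ₀/σ₀² + n·x̄/σ²)/(1/σ₀² + n/σ²) = (σ²·μ₀ + σ₀²·n·x̄)/(σ² + n·σ₀²) = (149.0841·28.69 + 133.4025·445.38)/1883.3166 = 63692.028279/1883.3166 = 33.8191.

33.8191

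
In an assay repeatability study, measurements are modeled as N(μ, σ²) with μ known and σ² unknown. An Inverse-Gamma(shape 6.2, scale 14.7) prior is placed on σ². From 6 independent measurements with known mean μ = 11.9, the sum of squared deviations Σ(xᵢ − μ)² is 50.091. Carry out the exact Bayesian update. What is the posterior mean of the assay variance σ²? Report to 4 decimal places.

With known mean μ and an Inverse-Gamma(α, β) prior on σ², the Normal likelihood is conjugate: posterior is Inv-Gamma(α + n/2, β + Σ(xᵢ−μ)²/2).
Posterior: Inv-Gamma(6.2 + 6/2, 14.7 + 50.091/2) = Inv-Gamma(9.20, 39.7455).
E[σ²|data] = β/(α−1) = 39.7455/8.20 = 4.8470.

4.8470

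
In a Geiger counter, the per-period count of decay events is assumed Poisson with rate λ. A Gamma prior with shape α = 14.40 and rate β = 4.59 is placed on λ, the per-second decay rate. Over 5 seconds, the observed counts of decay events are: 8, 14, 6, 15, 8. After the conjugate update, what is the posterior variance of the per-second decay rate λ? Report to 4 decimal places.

0.7111

With a Gamma(shape α, rate β) prior, the Poisson likelihood is conjugate: the posterior is Gamma(α + ΣXᵢ, β + n).
Sum of counts S = 51 over n = 5 seconds.
Posterior: Gamma(α+S, β+n) = Gamma(14.40+51, 4.59+5) = Gamma(65.40, 9.59).
Var = α/β² = 65.40/9.59² = 0.7111.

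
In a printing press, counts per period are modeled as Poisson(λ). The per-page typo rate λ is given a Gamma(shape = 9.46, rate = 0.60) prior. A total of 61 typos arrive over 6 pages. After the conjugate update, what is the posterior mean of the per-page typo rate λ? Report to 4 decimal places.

With a Gamma(shape α, rate β) prior, the Poisson likelihood is conjugate: the posterior is Gamma(α + ΣXᵢ, β + n).
Posterior: Gamma(α+S, β+n) = Gamma(9.46+61, 0.60+6) = Gamma(70.46, 6.60).
Posterior mean = α/β = 70.46/6.60 = 10.6758.

10.6758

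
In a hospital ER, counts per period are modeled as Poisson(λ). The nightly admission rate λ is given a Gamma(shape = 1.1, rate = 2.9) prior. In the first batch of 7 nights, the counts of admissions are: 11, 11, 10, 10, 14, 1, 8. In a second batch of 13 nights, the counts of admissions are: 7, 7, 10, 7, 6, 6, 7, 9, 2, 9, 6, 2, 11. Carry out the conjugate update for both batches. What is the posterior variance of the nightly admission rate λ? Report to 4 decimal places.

With a Gamma(shape α, rate β) prior, the Poisson likelihood is conjugate: the posterior is Gamma(α + ΣXᵢ, β + n).
Batch 1: sum of counts S = 65 over n = 7 nights.
After batch 1: Gamma(α+S, β+n) = Gamma(1.1+65, 2.9+7) = Gamma(66.1, 9.9).
Batch 2: sum of counts S = 89 over n = 13 nights.
After batch 2: Gamma(α+S, β+n) = Gamma(66.1+89, 9.9+13) = Gamma(155.1, 22.9).
Var = α/β² = 155.1/22.9² = 0.2958.

0.2958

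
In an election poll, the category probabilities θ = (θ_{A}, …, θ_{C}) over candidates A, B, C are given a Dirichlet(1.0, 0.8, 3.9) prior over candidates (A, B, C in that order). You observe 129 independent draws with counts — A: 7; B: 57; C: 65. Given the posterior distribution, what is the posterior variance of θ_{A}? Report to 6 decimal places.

0.000412

The Dirichlet prior is conjugate to the Multinomial likelihood: each posterior αⱼ = prior αⱼ + observed count nⱼ.
Posterior concentration: (8.0, 57.8, 68.9), total = 134.7.
Var[θ_j] = α_j(Σα−α_j)/((Σα)²(Σα+1)) = 8.0·126.7/(134.7²·135.7) = 0.000412.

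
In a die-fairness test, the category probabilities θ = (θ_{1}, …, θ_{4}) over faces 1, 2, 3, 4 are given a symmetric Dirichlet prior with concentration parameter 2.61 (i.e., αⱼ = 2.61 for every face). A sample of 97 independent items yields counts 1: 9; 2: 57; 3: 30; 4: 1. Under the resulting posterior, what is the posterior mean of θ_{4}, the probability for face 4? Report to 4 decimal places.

0.0336

The Dirichlet prior is conjugate to the Multinomial likelihood: each posterior αⱼ = prior αⱼ + observed count nⱼ.
Posterior concentration: (11.61, 59.61, 32.61, 3.61), total = 107.44.
E[θ_{4}|data] = α_{4}/Σα = 3.61/107.44 = 0.0336.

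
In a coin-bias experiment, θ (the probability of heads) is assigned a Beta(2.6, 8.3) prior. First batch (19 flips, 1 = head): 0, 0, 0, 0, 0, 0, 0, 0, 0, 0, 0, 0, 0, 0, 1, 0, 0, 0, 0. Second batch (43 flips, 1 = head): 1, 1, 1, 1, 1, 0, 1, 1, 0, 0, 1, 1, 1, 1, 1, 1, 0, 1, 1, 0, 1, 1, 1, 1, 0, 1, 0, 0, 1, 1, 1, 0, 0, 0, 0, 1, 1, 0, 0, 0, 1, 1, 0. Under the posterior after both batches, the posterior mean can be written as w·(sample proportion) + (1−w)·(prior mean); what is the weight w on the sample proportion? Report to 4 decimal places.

0.8505

The Beta prior is conjugate to a Binomial/Bernoulli likelihood; the update adds successes to α and failures to β.
Total number of flips: n = 19 + 43 = 62.
Posterior mean = (α₀+k)/(α₀+β₀+n) = [n/(α₀+β₀+n)]·(k/n) + [(α₀+β₀)/(α₀+β₀+n)]·α₀/(α₀+β₀), so only n and the prior enter the weight.
The weight on the data is w = n/(α₀+β₀+n) = 62/(2.6+8.3+62) = 62/72.9 = 0.8505.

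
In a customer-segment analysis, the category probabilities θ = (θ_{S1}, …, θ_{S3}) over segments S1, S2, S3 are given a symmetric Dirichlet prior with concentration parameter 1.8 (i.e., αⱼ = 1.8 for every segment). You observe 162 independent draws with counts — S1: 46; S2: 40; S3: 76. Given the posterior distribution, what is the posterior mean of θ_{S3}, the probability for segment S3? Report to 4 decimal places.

The Dirichlet prior is conjugate to the Multinomial likelihood: each posterior αⱼ = prior αⱼ + observed count nⱼ.
Posterior concentration: (47.8, 41.8, 77.8), total = 167.4.
E[θ_{S3}|data] = α_{S3}/Σα = 77.8/167.4 = 0.4648.

0.4648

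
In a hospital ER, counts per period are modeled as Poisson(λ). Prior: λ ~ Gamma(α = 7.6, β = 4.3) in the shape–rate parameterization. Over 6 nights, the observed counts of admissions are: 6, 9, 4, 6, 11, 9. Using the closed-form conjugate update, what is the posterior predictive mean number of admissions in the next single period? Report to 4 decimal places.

With a Gamma(shape α, rate β) prior, the Poisson likelihood is conjugate: the posterior is Gamma(α + ΣXᵢ, β + n).
Sum of counts S = 45 over n = 6 nights.
Posterior: Gamma(α+S, β+n) = Gamma(7.6+45, 4.3+6) = Gamma(52.6, 10.3).
The predictive distribution for one future period is NegBinom with mean α/β = 5.1068.

5.1068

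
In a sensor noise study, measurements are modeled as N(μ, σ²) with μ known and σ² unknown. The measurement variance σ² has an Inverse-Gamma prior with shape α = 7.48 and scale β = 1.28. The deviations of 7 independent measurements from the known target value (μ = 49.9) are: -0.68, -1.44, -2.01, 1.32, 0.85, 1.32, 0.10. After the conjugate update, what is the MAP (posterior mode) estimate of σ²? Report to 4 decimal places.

With known mean μ and an Inverse-Gamma(α, β) prior on σ², the Normal likelihood is conjugate: posterior is Inv-Gamma(α + n/2, β + Σ(xᵢ−μ)²/2).
Σ(xᵢ−μ)² = (-0.68)² + (-1.44)² + (-2.01)² + (1.32)² + (0.85)² + (1.32)² + (0.10)² = 10.7934.
Posterior: Inv-Gamma(7.48 + 7/2, 1.28 + 10.7934/2) = Inv-Gamma(10.98, 6.67670).
Mode = β/(α+1) = 6.67670/11.98 = 0.5573.

0.5573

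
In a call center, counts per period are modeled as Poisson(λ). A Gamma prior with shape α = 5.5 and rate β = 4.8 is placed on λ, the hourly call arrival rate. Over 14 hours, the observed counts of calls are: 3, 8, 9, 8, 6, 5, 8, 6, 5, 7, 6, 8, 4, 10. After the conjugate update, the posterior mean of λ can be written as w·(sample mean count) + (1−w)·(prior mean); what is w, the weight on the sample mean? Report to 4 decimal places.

With a Gamma(shape α, rate β) prior, the Poisson likelihood is conjugate: the posterior is Gamma(α + ΣXᵢ, β + n).
Posterior mean = (α₀+S)/(β₀+n) = [n/(β₀+n)]·(S/n) + [β₀/(β₀+n)]·(α₀/β₀), so only n and β₀ enter the weight.
Weight on data w = n/(β₀+n) = 14/(4.8+14) = 14/18.8 = 0.7447.

0.7447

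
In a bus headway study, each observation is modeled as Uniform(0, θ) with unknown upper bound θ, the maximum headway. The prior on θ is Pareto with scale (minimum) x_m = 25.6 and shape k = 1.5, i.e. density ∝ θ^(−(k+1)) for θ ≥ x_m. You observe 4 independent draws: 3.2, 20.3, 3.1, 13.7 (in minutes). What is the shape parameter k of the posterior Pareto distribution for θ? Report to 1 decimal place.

A Pareto(scale x_m, shape k) prior on the upper bound θ of Uniform(0, θ) is conjugate: posterior is Pareto(max(x_m, max xᵢ), k + n).
Sample maximum = 20.3; prior scale x_m = 25.6 → posterior scale = max = 25.6.
Posterior shape = 1.5 + 4 = 5.5.
Posterior shape k = 5.5.

5.5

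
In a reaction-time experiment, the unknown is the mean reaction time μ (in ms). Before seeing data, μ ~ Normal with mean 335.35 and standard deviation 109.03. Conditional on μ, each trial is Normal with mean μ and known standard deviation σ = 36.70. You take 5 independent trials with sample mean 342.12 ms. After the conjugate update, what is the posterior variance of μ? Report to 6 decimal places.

For Normal data with known variance σ², a Normal(μ₀, σ₀²) prior on μ is conjugate. Posterior precision = 1/σ₀² + n/σ²; posterior mean is the precision-weighted average of μ₀ and x̄.
σ₀² = 109.03² = 11887.5409, σ² = 36.70² = 1346.89; σ² + n·σ₀² = 1346.89 + 5·11887.5409 = 60784.5945.
Posterior precision = 1/σ₀² + n/σ² = 1/11887.5409 + 5/1346.89 = (σ² + n·σ₀²)/(σ₀²σ²) = 60784.5945/(11887.5409·1346.89); posterior variance σₙ² = σ₀²σ²/(σ² + n·σ₀²) = 11887.5409·1346.89/60784.5945 = 263.409012.

263.409012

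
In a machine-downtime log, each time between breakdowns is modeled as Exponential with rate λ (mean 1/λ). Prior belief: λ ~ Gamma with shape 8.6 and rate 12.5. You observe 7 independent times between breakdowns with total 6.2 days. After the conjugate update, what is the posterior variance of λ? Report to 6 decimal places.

With a Gamma(shape α, rate β) prior on the exponential rate λ, the posterior after n observations with total T = Σxᵢ is Gamma(α+n, β+T).
Posterior: Gamma(8.6+7, 12.5+6.2) = Gamma(15.6, 18.7).
Var = α/β² = 0.044611.

0.044611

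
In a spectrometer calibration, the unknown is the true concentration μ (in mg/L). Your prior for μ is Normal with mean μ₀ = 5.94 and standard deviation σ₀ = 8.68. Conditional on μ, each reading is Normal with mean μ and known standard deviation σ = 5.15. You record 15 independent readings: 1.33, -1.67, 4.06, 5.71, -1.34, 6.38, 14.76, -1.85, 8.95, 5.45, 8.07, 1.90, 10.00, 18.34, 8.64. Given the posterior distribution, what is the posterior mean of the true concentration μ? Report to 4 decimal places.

For Normal data with known variance σ², a Normal(μ₀, σ₀²) prior on μ is conjugate. Posterior precision = 1/σ₀² + n/σ²; posterior mean is the precision-weighted average of μ₀ and x̄.
Σxᵢ = 1.33 + (-1.67) + 4.06 + 5.71 + (-1.34) + 6.38 + 14.76 + (-1.85) + 8.95 + 5.45 + 8.07 + 1.90 + 10.00 + 18.34 + 8.64 = 88.73, so n·x̄ = 88.73.
σ₀² = 8.68² = 75.3424, σ² = 5.15² = 26.5225; σ² + n·σ₀² = 26.5225 + 15·75.3424 = 1156.6585.
Posterior mean = (μ₀/σ₀² + n·x̄/σ²)/(1/σ₀² + n/σ²) = (σ²·μ₀ + σ₀²·n·x̄)/(σ² + n·σ₀²) = (26.5225·5.94 + 75.3424·88.73)/1156.6585 = 6842.674802/1156.6585 = 5.9159.

5.9159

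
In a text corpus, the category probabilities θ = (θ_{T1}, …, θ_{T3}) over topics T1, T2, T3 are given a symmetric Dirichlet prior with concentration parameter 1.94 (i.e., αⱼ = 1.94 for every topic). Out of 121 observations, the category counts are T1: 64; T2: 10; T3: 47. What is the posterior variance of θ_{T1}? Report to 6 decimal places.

0.001953

The Dirichlet prior is conjugate to the Multinomial likelihood: each posterior αⱼ = prior αⱼ + observed count nⱼ.
Posterior concentration: (65.94, 11.94, 48.94), total = 126.82.
Var[θ_j] = α_j(Σα−α_j)/((Σα)²(Σα+1)) = 65.94·60.88/(126.82²·127.82) = 0.001953.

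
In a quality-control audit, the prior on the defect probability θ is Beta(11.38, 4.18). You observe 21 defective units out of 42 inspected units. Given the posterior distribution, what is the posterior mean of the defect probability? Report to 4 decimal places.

The Beta prior is conjugate to a Binomial/Bernoulli likelihood; the update adds successes to α and failures to β.
Posterior: Beta(α+k, β+n−k) = Beta(11.38+21, 4.18+21) = Beta(32.38, 25.18).
Posterior mean = α/(α+β) = 32.38/57.56 = 0.5625.

0.5625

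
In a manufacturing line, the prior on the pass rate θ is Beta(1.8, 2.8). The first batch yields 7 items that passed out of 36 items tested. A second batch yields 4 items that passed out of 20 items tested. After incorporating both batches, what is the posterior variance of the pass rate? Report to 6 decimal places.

The Beta prior is conjugate to a Binomial/Bernoulli likelihood; the update adds successes to α and failures to β.
After batch 1: Beta(1.8+7, 2.8+29) = Beta(8.8, 31.8).
After batch 2: Beta(8.8+4, 31.8+16) = Beta(12.8, 47.8).
Var = αβ/((α+β)²(α+β+1)) = 12.8·47.8/(60.6²·61.6) = 0.002705.

0.002705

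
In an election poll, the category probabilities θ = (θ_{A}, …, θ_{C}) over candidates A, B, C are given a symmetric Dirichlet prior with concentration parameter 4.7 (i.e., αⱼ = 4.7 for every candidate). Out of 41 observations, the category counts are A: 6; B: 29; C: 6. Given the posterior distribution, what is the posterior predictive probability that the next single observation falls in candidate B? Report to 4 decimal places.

The Dirichlet prior is conjugate to the Multinomial likelihood: each posterior αⱼ = prior αⱼ + observed count nⱼ.
Posterior concentration: (10.7, 33.7, 10.7), total = 55.1.
P(next = B | data) = α_{B}/Σα = 0.6116.

0.6116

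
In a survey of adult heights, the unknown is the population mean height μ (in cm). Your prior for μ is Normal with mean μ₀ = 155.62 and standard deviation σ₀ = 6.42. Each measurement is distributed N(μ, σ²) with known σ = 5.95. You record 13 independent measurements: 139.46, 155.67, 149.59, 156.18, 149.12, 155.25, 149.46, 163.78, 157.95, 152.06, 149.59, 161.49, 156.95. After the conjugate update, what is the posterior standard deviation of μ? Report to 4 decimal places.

For Normal data with known variance σ², a Normal(μ₀, σ₀²) prior on μ is conjugate. Posterior precision = 1/σ₀² + n/σ²; posterior mean is the precision-weighted average of μ₀ and x̄.
σ₀² = 6.42² = 41.2164, σ² = 5.95² = 35.4025; σ² + n·σ₀² = 35.4025 + 13·41.2164 = 571.2157.
Posterior precision = 1/σ₀² + n/σ² = 1/41.2164 + 13/35.4025 = (σ² + n·σ₀²)/(σ₀²σ²) = 571.2157/(41.2164·35.4025); posterior variance σₙ² = σ₀²σ²/(σ² + n·σ₀²) = 41.2164·35.4025/571.2157 = 2.554488.
Posterior SD = √σₙ² = √(41.2164·35.4025/571.2157) = 1.5983.

1.5983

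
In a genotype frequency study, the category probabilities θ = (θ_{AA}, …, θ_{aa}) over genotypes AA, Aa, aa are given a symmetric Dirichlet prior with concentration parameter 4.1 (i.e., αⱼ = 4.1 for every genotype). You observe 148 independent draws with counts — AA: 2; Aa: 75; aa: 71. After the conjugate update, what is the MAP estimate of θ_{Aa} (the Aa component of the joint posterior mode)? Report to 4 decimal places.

0.4965

The Dirichlet prior is conjugate to the Multinomial likelihood: each posterior αⱼ = prior αⱼ + observed count nⱼ.
Posterior concentration: (6.1, 79.1, 75.1), total = 160.3.
Joint mode component: (α_{Aa}−1)/(Σα−K) = 78.1/157.3 = 0.4965.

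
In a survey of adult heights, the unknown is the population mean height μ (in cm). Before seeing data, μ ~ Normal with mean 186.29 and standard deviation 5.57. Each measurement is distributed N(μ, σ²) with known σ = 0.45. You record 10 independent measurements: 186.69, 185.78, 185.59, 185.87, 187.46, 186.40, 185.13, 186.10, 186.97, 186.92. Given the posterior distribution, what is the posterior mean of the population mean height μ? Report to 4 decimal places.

For Normal data with known variance σ², a Normal(μ₀, σ₀²) prior on μ is conjugate. Posterior precision = 1/σ₀² + n/σ²; posterior mean is the precision-weighted average of μ₀ and x̄.
Σxᵢ = 186.69 + 185.78 + 185.59 + 185.87 + 187.46 + 186.40 + 185.13 + 186.10 + 186.97 + 186.92 = 1862.91, so n·x̄ = 1862.91.
σ₀² = 5.57² = 31.0249, σ² = 0.45² = 0.2025; σ² + n·σ₀² = 0.2025 + 10·31.0249 = 310.4515.
Posterior mean = (μ₀/σ₀² + n·x̄/σ²)/(1/σ₀² + n/σ²) = (σ²·μ₀ + σ₀²·n·x̄)/(σ² + n·σ₀²) = (0.2025·186.29 + 31.0249·1862.91)/310.4515 = 57834.320184/310.4515 = 186.2910.

186.2910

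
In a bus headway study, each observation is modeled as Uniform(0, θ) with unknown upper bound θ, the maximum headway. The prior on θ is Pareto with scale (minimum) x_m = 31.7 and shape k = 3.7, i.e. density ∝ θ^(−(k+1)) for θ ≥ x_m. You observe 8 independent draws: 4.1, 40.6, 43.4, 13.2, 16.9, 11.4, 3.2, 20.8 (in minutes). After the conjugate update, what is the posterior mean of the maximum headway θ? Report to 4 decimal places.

47.4561

A Pareto(scale x_m, shape k) prior on the upper bound θ of Uniform(0, θ) is conjugate: posterior is Pareto(max(x_m, max xᵢ), k + n).
Sample maximum = 43.4; prior scale x_m = 31.7 → posterior scale = max = 43.4.
Posterior shape = 3.7 + 8 = 11.7.
E[θ|data] = k·x_m/(k−1) = 11.7·43.4/10.7 = 47.4561.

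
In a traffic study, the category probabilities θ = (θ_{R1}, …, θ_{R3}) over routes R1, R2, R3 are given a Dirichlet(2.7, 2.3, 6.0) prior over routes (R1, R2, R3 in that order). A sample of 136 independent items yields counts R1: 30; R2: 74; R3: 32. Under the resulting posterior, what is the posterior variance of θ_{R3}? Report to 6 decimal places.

0.001295

The Dirichlet prior is conjugate to the Multinomial likelihood: each posterior αⱼ = prior αⱼ + observed count nⱼ.
Posterior concentration: (32.7, 76.3, 38.0), total = 147.0.
Var[θ_j] = α_j(Σα−α_j)/((Σα)²(Σα+1)) = 38.0·109.0/(147.0²·148.0) = 0.001295.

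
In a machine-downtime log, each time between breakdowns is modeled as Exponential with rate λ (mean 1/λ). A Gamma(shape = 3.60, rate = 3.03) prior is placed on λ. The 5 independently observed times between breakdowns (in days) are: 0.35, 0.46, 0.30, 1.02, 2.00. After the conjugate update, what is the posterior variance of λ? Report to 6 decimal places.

With a Gamma(shape α, rate β) prior on the exponential rate λ, the posterior after n observations with total T = Σxᵢ is Gamma(α+n, β+T).
Sum of observations T = 4.13 days; n = 5.
Posterior: Gamma(3.60+5, 3.03+4.13) = Gamma(8.60, 7.16).
Var = α/β² = 0.167754.

0.167754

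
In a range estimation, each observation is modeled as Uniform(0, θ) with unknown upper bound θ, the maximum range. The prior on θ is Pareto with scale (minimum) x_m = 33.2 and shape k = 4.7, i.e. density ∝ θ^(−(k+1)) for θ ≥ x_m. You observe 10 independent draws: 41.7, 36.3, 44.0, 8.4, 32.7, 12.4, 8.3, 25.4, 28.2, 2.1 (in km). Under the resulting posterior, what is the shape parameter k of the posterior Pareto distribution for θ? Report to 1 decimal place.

A Pareto(scale x_m, shape k) prior on the upper bound θ of Uniform(0, θ) is conjugate: posterior is Pareto(max(x_m, max xᵢ), k + n).
Sample maximum = 44.0; prior scale x_m = 33.2 → posterior scale = max = 44.0.
Posterior shape = 4.7 + 10 = 14.7.
Posterior shape k = 14.7.

14.7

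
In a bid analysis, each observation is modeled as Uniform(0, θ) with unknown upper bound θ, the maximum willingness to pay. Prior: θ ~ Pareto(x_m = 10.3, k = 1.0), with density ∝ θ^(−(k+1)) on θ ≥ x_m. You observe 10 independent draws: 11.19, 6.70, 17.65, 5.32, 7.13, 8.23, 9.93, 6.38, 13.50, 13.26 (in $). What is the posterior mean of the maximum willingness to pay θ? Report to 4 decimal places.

A Pareto(scale x_m, shape k) prior on the upper bound θ of Uniform(0, θ) is conjugate: posterior is Pareto(max(x_m, max xᵢ), k + n).
Sample maximum = 17.65; prior scale x_m = 10.3 → posterior scale = max = 17.65.
Posterior shape = 1.0 + 10 = 11.0.
E[θ|data] = k·x_m/(k−1) = 11.0·17.65/10.0 = 19.4150.

19.4150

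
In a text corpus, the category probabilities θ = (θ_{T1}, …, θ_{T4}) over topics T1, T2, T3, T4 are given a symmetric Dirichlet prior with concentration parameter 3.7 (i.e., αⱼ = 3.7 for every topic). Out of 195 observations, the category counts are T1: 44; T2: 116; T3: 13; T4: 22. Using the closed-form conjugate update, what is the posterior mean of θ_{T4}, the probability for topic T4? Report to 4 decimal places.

0.1225

The Dirichlet prior is conjugate to the Multinomial likelihood: each posterior αⱼ = prior αⱼ + observed count nⱼ.
Posterior concentration: (47.7, 119.7, 16.7, 25.7), total = 209.8.
E[θ_{T4}|data] = α_{T4}/Σα = 25.7/209.8 = 0.1225.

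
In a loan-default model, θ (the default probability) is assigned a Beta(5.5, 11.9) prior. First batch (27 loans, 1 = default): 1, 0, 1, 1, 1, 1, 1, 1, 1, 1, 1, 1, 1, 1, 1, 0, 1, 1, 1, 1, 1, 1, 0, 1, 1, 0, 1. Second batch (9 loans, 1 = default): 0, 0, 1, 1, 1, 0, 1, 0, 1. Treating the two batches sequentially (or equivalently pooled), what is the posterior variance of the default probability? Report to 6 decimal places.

The Beta prior is conjugate to a Binomial/Bernoulli likelihood; the update adds successes to α and failures to β.
After batch 1: Beta(5.5+23, 11.9+4) = Beta(28.5, 15.9).
After batch 2: Beta(28.5+5, 15.9+4) = Beta(33.5, 19.9).
Var = αβ/((α+β)²(α+β+1)) = 33.5·19.9/(53.4²·54.4) = 0.004298.

0.004298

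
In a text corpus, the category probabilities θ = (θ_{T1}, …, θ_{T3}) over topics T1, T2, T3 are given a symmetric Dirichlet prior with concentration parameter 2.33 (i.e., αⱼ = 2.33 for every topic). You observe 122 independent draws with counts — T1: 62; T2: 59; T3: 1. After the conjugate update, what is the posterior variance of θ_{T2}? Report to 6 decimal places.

0.001919

The Dirichlet prior is conjugate to the Multinomial likelihood: each posterior αⱼ = prior αⱼ + observed count nⱼ.
Posterior concentration: (64.33, 61.33, 3.33), total = 128.99.
Var[θ_j] = α_j(Σα−α_j)/((Σα)²(Σα+1)) = 61.33·67.66/(128.99²·129.99) = 0.001919.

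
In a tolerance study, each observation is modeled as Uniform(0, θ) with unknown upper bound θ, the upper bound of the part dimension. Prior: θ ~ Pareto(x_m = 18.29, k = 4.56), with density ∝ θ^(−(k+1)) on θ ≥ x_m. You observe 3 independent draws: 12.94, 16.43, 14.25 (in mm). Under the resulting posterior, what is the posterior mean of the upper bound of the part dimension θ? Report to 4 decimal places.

21.0781

A Pareto(scale x_m, shape k) prior on the upper bound θ of Uniform(0, θ) is conjugate: posterior is Pareto(max(x_m, max xᵢ), k + n).
Sample maximum = 16.43; prior scale x_m = 18.29 → posterior scale = max = 18.29.
Posterior shape = 4.56 + 3 = 7.56.
E[θ|data] = k·x_m/(k−1) = 7.56·18.29/6.56 = 21.0781.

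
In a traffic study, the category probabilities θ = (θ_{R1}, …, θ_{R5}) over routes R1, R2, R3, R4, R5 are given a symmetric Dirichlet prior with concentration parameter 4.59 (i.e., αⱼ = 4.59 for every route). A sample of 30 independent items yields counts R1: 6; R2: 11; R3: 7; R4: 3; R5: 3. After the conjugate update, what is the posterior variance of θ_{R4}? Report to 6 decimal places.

0.002276

The Dirichlet prior is conjugate to the Multinomial likelihood: each posterior αⱼ = prior αⱼ + observed count nⱼ.
Posterior concentration: (10.59, 15.59, 11.59, 7.59, 7.59), total = 52.95.
Var[θ_j] = α_j(Σα−α_j)/((Σα)²(Σα+1)) = 7.59·45.36/(52.95²·53.95) = 0.002276.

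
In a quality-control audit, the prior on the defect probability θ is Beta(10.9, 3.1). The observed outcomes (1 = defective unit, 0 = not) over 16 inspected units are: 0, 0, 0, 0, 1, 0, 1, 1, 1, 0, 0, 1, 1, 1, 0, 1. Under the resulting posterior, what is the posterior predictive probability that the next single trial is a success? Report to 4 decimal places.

The Beta prior is conjugate to a Binomial/Bernoulli likelihood; the update adds successes to α and failures to β.
Posterior: Beta(α+k, β+n−k) = Beta(10.9+8, 3.1+8) = Beta(18.9, 11.1).
For a single future Bernoulli trial, P(success | data) = α/(α+β) = 0.6300.

0.6300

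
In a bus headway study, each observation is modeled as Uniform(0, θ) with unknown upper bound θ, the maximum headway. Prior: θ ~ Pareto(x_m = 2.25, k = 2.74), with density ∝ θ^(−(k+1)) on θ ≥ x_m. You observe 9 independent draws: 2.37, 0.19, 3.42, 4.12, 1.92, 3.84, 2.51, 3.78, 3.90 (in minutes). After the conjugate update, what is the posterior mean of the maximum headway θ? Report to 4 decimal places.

A Pareto(scale x_m, shape k) prior on the upper bound θ of Uniform(0, θ) is conjugate: posterior is Pareto(max(x_m, max xᵢ), k + n).
Sample maximum = 4.12; prior scale x_m = 2.25 → posterior scale = max = 4.12.
Posterior shape = 2.74 + 9 = 11.74.
E[θ|data] = k·x_m/(k−1) = 11.74·4.12/10.74 = 4.5036.

4.5036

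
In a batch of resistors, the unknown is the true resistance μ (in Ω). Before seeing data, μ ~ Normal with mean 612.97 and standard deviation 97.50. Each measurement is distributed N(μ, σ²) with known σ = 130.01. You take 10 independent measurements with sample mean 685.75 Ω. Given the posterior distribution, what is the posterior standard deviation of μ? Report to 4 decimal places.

For Normal data with known variance σ², a Normal(μ₀, σ₀²) prior on μ is conjugate. Posterior precision = 1/σ₀² + n/σ²; posterior mean is the precision-weighted average of μ₀ and x̄.
σ₀² = 97.50² = 9506.25, σ² = 130.01² = 16902.6001; σ² + n·σ₀² = 16902.6001 + 10·9506.25 = 111965.1001.
Posterior precision = 1/σ₀² + n/σ² = 1/9506.25 + 10/16902.6001 = (σ² + n·σ₀²)/(σ₀²σ²) = 111965.1001/(9506.25·16902.6001); posterior variance σₙ² = σ₀²σ²/(σ² + n·σ₀²) = 9506.25·16902.6001/111965.1001 = 1435.093096.
Posterior SD = √σₙ² = √(9506.25·16902.6001/111965.1001) = 37.8826.

37.8826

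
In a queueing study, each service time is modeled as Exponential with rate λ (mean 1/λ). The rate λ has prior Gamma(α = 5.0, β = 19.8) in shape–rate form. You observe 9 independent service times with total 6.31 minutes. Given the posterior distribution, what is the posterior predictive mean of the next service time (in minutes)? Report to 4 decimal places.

With a Gamma(shape α, rate β) prior on the exponential rate λ, the posterior after n observations with total T = Σxᵢ is Gamma(α+n, β+T).
Posterior: Gamma(5.0+9, 19.8+6.31) = Gamma(14.0, 26.11).
The predictive distribution for the next observation is Lomax; its mean is β/(α−1) = 26.11/13.0 = 2.0085.

2.0085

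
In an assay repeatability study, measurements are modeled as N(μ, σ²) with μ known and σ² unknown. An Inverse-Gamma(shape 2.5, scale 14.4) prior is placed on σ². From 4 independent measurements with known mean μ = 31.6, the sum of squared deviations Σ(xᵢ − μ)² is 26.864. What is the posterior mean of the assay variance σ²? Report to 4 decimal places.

7.9520

With known mean μ and an Inverse-Gamma(α, β) prior on σ², the Normal likelihood is conjugate: posterior is Inv-Gamma(α + n/2, β + Σ(xᵢ−μ)²/2).
Posterior: Inv-Gamma(2.5 + 4/2, 14.4 + 26.864/2) = Inv-Gamma(4.50, 27.8320).
E[σ²|data] = β/(α−1) = 27.8320/3.50 = 7.9520.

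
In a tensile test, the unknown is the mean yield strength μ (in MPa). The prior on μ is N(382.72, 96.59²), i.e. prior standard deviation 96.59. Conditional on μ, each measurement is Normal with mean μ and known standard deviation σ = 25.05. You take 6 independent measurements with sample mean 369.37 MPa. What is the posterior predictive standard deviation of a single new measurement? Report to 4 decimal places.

For Normal data with known variance σ², a Normal(μ₀, σ₀²) prior on μ is conjugate. Posterior precision = 1/σ₀² + n/σ²; posterior mean is the precision-weighted average of μ₀ and x̄.
σ₀² = 96.59² = 9329.6281, σ² = 25.05² = 627.5025; σ² + n·σ₀² = 627.5025 + 6·9329.6281 = 56605.2711.
Posterior precision = 1/σ₀² + n/σ² = 1/9329.6281 + 6/627.5025 = (σ² + n·σ₀²)/(σ₀²σ²) = 56605.2711/(9329.6281·627.5025); posterior variance σₙ² = σ₀²σ²/(σ² + n·σ₀²) = 9329.6281·627.5025/56605.2711 = 103.424378.
Predictive variance for one new observation = σₙ² + σ² = 9329.6281·627.5025/56605.2711 + 627.5025 = σ²·(σ₀² + 56605.2711)/56605.2711 = 627.5025·65934.8992/56605.2711 = 730.926878; SD = √(627.5025·65934.8992/56605.2711) = 27.0357.

27.0357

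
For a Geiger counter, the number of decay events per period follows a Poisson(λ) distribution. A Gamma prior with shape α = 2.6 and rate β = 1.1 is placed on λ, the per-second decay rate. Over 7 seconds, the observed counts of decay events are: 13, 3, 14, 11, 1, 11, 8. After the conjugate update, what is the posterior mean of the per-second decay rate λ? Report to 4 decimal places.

7.8519

With a Gamma(shape α, rate β) prior, the Poisson likelihood is conjugate: the posterior is Gamma(α + ΣXᵢ, β + n).
Sum of counts S = 61 over n = 7 seconds.
Posterior: Gamma(α+S, β+n) = Gamma(2.6+61, 1.1+7) = Gamma(63.6, 8.1).
Posterior mean = α/β = 63.6/8.1 = 7.8519.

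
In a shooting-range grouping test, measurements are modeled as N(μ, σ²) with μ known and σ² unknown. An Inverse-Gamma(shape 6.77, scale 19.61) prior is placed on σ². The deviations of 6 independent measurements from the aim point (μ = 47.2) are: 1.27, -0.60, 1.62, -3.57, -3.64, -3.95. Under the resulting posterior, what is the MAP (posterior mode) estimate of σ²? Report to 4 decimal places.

With known mean μ and an Inverse-Gamma(α, β) prior on σ², the Normal likelihood is conjugate: posterior is Inv-Gamma(α + n/2, β + Σ(xᵢ−μ)²/2).
Σ(xᵢ−μ)² = (1.27)² + (-0.60)² + (1.62)² + (-3.57)² + (-3.64)² + (-3.95)² = 46.1943.
Posterior: Inv-Gamma(6.77 + 6/2, 19.61 + 46.1943/2) = Inv-Gamma(9.77, 42.70715).
Mode = β/(α+1) = 42.70715/10.77 = 3.9654.

3.9654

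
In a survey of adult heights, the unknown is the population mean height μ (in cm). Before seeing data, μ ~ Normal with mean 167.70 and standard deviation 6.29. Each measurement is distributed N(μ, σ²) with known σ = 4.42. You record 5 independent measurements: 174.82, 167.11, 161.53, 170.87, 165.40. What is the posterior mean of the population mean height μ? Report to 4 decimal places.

For Normal data with known variance σ², a Normal(μ₀, σ₀²) prior on μ is conjugate. Posterior precision = 1/σ₀² + n/σ²; posterior mean is the precision-weighted average of μ₀ and x̄.
Σxᵢ = 174.82 + 167.11 + 161.53 + 170.87 + 165.40 = 839.73, so n·x̄ = 839.73.
σ₀² = 6.29² = 39.5641, σ² = 4.42² = 19.5364; σ² + n·σ₀² = 19.5364 + 5·39.5641 = 217.3569.
Posterior mean = (μ₀/σ₀² + n·x̄/σ²)/(1/σ₀² + n/σ²) = (σ²·μ₀ + σ₀²·n·x̄)/(σ² + n·σ₀²) = (19.5364·167.70 + 39.5641·839.73)/217.3569 = 36499.415973/217.3569 = 167.9239.

167.9239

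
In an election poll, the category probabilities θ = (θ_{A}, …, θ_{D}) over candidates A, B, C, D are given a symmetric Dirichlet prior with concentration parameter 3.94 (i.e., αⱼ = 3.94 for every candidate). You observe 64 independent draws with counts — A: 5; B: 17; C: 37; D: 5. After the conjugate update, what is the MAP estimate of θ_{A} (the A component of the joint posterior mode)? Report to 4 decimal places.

The Dirichlet prior is conjugate to the Multinomial likelihood: each posterior αⱼ = prior αⱼ + observed count nⱼ.
Posterior concentration: (8.94, 20.94, 40.94, 8.94), total = 79.76.
Joint mode component: (α_{A}−1)/(Σα−K) = 7.94/75.76 = 0.1048.

0.1048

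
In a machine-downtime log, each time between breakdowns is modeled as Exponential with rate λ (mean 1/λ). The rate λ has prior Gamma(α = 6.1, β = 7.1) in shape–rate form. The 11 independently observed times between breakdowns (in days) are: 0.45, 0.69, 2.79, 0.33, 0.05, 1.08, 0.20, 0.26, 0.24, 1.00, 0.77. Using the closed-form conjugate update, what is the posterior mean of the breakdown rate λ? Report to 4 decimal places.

With a Gamma(shape α, rate β) prior on the exponential rate λ, the posterior after n observations with total T = Σxᵢ is Gamma(α+n, β+T).
Sum of observations T = 7.86 days; n = 11.
Posterior: Gamma(6.1+11, 7.1+7.86) = Gamma(17.1, 14.96).
Posterior mean of λ = α/β = 17.1/14.96 = 1.1430.

1.1430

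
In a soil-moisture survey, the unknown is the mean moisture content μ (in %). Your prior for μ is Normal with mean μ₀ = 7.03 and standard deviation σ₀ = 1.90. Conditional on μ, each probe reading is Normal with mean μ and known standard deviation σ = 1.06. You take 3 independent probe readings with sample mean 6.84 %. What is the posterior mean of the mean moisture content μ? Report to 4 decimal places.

For Normal data with known variance σ², a Normal(μ₀, σ₀²) prior on μ is conjugate. Posterior precision = 1/σ₀² + n/σ²; posterior mean is the precision-weighted average of μ₀ and x̄.
n·x̄ = 3·6.84 = 20.52.
σ₀² = 1.90² = 3.61, σ² = 1.06² = 1.1236; σ² + n·σ₀² = 1.1236 + 3·3.61 = 11.9536.
Posterior mean = (μ₀/σ₀² + n·x̄/σ²)/(1/σ₀² + n/σ²) = (σ²·μ₀ + σ₀²·n·x̄)/(σ² + n·σ₀²) = (1.1236·7.03 + 3.61·20.52)/11.9536 = 81.976108/11.9536 = 6.8579.

6.8579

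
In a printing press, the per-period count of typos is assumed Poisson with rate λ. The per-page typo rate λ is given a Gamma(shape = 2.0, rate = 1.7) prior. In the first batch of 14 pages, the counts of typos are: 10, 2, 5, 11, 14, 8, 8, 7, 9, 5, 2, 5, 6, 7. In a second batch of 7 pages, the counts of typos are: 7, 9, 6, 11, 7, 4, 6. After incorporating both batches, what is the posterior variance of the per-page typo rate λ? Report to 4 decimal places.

0.2930

With a Gamma(shape α, rate β) prior, the Poisson likelihood is conjugate: the posterior is Gamma(α + ΣXᵢ, β + n).
Batch 1: sum of counts S = 99 over n = 14 pages.
After batch 1: Gamma(α+S, β+n) = Gamma(2.0+99, 1.7+14) = Gamma(101.0, 15.7).
Batch 2: sum of counts S = 50 over n = 7 pages.
After batch 2: Gamma(α+S, β+n) = Gamma(101.0+50, 15.7+7) = Gamma(151.0, 22.7).
Var = α/β² = 151.0/22.7² = 0.2930.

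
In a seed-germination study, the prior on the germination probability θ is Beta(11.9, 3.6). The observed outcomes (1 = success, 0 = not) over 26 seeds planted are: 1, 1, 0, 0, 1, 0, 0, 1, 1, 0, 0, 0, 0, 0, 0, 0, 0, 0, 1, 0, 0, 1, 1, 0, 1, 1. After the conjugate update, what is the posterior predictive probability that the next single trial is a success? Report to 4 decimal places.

The Beta prior is conjugate to a Binomial/Bernoulli likelihood; the update adds successes to α and failures to β.
Posterior: Beta(α+k, β+n−k) = Beta(11.9+10, 3.6+16) = Beta(21.9, 19.6).
For a single future Bernoulli trial, P(success | data) = α/(α+β) = 0.5277.

0.5277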